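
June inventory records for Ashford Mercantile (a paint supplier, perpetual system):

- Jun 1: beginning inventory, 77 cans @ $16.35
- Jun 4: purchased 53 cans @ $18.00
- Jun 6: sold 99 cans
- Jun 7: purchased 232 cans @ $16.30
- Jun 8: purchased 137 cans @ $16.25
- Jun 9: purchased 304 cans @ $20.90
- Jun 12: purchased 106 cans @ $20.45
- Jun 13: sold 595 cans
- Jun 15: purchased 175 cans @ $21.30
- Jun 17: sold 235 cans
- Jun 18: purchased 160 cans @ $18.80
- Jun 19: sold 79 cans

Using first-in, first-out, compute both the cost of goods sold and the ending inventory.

COGS = $18,850.80; ending inventory = $4,626.80

Jun 6, 99 sold [FIFO — oldest first]: 77 @ $16.35 + 22 @ $18.00 = $1,654.95
Jun 13, 595 sold [FIFO — oldest first]: 31 @ $18.00 + 232 @ $16.30 + 137 @ $16.25 + 195 @ $20.90 = $10,641.35
Jun 17, 235 sold [FIFO — oldest first]: 109 @ $20.90 + 106 @ $20.45 + 20 @ $21.30 = $4,871.80
Jun 19, 79 sold [FIFO — oldest first]: 79 @ $21.30 = $1,682.70
Total COGS = $1,654.95 + $10,641.35 + $4,871.80 + $1,682.70 = $18,850.80
Ending inventory: 76 @ $21.30 + 160 @ $18.80 = $4,626.80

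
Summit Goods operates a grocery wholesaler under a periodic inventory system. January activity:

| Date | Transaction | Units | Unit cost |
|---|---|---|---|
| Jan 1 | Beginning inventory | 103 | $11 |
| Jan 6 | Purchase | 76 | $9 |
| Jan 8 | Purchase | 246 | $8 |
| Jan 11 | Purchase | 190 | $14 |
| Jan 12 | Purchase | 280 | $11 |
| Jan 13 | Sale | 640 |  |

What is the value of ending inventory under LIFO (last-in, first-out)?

Jan 13, 640 sold [LIFO — newest first]: 280 @ $11 + 190 @ $14 + 170 @ $8 = $7,100
Ending inventory: 103 @ $11 + 76 @ $9 + 76 @ $8 = $2,425

Ending inventory = $2,425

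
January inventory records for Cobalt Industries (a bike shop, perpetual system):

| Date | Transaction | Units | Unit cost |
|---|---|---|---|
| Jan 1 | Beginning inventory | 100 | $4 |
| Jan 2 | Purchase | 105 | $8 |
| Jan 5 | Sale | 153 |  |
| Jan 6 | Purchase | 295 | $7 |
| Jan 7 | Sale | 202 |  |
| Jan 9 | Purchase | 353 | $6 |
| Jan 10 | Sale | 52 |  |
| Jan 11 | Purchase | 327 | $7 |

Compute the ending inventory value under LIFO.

Jan 5, 153 sold [LIFO — newest first]: 105 @ $8 + 48 @ $4 = $1,032
Jan 7, 202 sold [LIFO — newest first]: 202 @ $7 = $1,414
Jan 10, 52 sold [LIFO — newest first]: 52 @ $6 = $312
Total COGS = $1,032 + $1,414 + $312 = $2,758
Ending inventory: 52 @ $4 + 93 @ $7 + 301 @ $6 + 327 @ $7 = $4,954

Ending inventory = $4,954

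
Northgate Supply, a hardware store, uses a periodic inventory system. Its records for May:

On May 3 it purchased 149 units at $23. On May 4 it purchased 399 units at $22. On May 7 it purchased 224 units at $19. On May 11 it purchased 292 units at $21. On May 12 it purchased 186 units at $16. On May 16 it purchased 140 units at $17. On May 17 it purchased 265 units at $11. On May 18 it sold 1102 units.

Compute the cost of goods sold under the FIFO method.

COGS = $23,201

May 18, 1102 sold [FIFO — oldest first]: 149 @ $23 + 399 @ $22 + 224 @ $19 + 292 @ $21 + 38 @ $16 = $23,201
Ending inventory: 148 @ $16 + 140 @ $17 + 265 @ $11 = $7,663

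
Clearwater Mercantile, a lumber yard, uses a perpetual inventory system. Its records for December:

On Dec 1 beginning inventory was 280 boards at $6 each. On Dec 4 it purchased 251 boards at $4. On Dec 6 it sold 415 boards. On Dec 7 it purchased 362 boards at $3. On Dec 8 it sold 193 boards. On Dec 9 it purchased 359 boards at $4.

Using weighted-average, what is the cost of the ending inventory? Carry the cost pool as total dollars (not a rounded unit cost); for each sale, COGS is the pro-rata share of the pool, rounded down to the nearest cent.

After Dec 1: 280 on hand, pool $1,680.00 (≈ $6.0000 each)
After Dec 4: 531 on hand, pool $2,684.00 (≈ $5.0546 each)
Dec 6, sell 415: 415/531 × $2,684.00 → $2,097.66
After Dec 7: 478 on hand, pool $1,672.34 (≈ $3.4986 each)
Dec 8, sell 193: 193/478 × $1,672.34 → $675.23
After Dec 9: 644 on hand, pool $2,433.11 (≈ $3.7781 each)
Total COGS = $2,097.66 + $675.23 = $2,772.89
Ending inventory (cost pool remaining) = $2,433.11
Check: goods available $5,206.00 = COGS $2,772.89 + ending $2,433.11

Ending inventory = $2,433.11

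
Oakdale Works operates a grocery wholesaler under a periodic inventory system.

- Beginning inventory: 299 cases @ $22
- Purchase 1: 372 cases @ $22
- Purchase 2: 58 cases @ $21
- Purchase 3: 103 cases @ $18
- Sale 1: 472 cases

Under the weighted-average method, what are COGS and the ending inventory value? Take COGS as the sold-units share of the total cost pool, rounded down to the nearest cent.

Sale 1, sell 472: 472/832 × $17,834.00 → $10,117.36
Ending inventory (cost pool remaining) = $7,716.64
Check: goods available $17,834.00 = COGS $10,117.36 + ending $7,716.64

COGS = $10,117.36; ending inventory = $7,716.64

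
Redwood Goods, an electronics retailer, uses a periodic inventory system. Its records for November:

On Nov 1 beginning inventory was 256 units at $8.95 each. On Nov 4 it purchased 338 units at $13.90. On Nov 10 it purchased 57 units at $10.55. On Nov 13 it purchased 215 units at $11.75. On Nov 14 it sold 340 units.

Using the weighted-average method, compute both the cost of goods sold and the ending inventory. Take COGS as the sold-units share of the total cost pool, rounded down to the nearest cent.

Nov 14, sell 340: 340/866 × $10,117.00 → $3,972.03
Ending inventory (cost pool remaining) = $6,144.97

COGS = $3,972.03; ending inventory = $6,144.97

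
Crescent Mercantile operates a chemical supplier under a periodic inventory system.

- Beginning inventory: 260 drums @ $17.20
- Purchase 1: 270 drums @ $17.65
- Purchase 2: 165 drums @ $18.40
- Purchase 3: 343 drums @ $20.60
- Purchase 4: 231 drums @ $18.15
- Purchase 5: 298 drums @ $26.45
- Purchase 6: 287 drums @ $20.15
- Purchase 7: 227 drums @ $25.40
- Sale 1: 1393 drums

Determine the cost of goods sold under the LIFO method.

Sale 1 (1393) [LIFO — newest first]: 227 @ $25.40 + 287 @ $20.15 + 298 @ $26.45 + 231 @ $18.15 + 343 @ $20.60 + 7 @ $18.40 = $30,818.20
Ending inventory: 260 @ $17.20 + 270 @ $17.65 + 158 @ $18.40 = $12,144.70
Check: goods available $42,962.90 = COGS $30,818.20 + ending $12,144.70

COGS = $30,818.20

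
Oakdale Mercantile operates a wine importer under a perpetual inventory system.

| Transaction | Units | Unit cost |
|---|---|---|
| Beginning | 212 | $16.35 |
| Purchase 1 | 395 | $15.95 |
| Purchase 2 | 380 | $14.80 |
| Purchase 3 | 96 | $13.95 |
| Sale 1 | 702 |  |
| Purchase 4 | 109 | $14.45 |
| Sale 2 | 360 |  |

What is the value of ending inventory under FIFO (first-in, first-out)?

Sale 1 (702) [FIFO — oldest first]: 212 @ $16.35 + 395 @ $15.95 + 95 @ $14.80 = $11,172.45
Sale 2 (360) [FIFO — oldest first]: 285 @ $14.80 + 75 @ $13.95 = $5,264.25
Total COGS = $11,172.45 + $5,264.25 = $16,436.70
Ending inventory: 21 @ $13.95 + 109 @ $14.45 = $1,868.00

Ending inventory = $1,868.00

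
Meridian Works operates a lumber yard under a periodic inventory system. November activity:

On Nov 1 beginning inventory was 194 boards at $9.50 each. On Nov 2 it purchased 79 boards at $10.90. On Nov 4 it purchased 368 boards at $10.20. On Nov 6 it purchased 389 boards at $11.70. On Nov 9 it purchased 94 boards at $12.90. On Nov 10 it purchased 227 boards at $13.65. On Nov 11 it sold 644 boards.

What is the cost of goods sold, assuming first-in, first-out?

COGS = $6,492.80

Nov 11, 644 sold [FIFO — oldest first]: 194 @ $9.50 + 79 @ $10.90 + 368 @ $10.20 + 3 @ $11.70 = $6,492.80
Ending inventory: 386 @ $11.70 + 94 @ $12.90 + 227 @ $13.65 = $8,827.35
Check: goods available $15,320.15 = COGS $6,492.80 + ending $8,827.35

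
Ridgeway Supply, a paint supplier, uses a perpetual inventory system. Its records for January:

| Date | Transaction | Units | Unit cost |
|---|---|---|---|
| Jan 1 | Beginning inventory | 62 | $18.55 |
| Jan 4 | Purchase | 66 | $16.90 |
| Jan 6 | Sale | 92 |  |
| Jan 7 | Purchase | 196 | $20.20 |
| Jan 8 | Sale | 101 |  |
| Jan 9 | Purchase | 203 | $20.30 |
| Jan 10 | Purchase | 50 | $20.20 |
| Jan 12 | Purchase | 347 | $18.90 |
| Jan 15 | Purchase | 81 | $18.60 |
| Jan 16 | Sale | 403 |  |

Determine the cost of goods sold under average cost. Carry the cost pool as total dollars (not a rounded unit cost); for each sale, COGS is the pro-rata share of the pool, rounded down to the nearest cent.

After Jan 1: 62 on hand, pool $1,150.10 (≈ $18.5500 each)
After Jan 4: 128 on hand, pool $2,265.50 (≈ $17.6992 each)
Jan 6, sell 92: 92/128 × $2,265.50 → $1,628.32
After Jan 7: 232 on hand, pool $4,596.38 (≈ $19.8120 each)
Jan 8, sell 101: 101/232 × $4,596.38 → $2,001.01
After Jan 9: 334 on hand, pool $6,716.27 (≈ $20.1086 each)
After Jan 10: 384 on hand, pool $7,726.27 (≈ $20.1205 each)
After Jan 12: 731 on hand, pool $14,284.57 (≈ $19.5411 each)
After Jan 15: 812 on hand, pool $15,791.17 (≈ $19.4473 each)
Jan 16, sell 403: 403/812 × $15,791.17 → $7,837.24
Total COGS = $1,628.32 + $2,001.01 + $7,837.24 = $11,466.57
Ending inventory (cost pool remaining) = $7,953.93

COGS = $11,466.57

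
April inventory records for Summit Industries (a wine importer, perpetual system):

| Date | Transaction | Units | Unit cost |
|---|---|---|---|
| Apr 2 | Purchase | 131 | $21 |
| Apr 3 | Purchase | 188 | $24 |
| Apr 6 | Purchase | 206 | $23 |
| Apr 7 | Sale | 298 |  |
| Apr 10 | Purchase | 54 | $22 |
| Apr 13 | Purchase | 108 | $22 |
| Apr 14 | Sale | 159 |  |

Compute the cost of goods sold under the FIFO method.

COGS = $10,437

Apr 7, 298 sold [FIFO — oldest first]: 131 @ $21 + 167 @ $24 = $6,759
Apr 14, 159 sold [FIFO — oldest first]: 21 @ $24 + 138 @ $23 = $3,678
Total COGS = $6,759 + $3,678 = $10,437
Ending inventory: 68 @ $23 + 54 @ $22 + 108 @ $22 = $5,128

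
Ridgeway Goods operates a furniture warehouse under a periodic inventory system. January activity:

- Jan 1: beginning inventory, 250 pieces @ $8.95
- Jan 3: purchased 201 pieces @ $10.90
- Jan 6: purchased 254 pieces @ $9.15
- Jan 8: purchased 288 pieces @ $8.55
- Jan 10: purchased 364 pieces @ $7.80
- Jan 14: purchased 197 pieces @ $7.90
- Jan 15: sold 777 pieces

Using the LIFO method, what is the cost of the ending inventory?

Jan 15, 777 sold [LIFO — newest first]: 197 @ $7.90 + 364 @ $7.80 + 216 @ $8.55 = $6,242.30
Ending inventory: 250 @ $8.95 + 201 @ $10.90 + 254 @ $9.15 + 72 @ $8.55 = $7,368.10
Check: goods available $13,610.40 = COGS $6,242.30 + ending $7,368.10

Ending inventory = $7,368.10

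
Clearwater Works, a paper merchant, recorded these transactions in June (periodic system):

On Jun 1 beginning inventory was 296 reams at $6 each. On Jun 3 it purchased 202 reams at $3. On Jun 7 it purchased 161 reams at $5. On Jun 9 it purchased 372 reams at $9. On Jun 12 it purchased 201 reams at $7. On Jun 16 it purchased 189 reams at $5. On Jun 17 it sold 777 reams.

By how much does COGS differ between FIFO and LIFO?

$1,526

FIFO COGS: 296 @ $6 + 202 @ $3 + 161 @ $5 + 118 @ $9 = $4,249
LIFO COGS: 189 @ $5 + 201 @ $7 + 372 @ $9 + 15 @ $5 = $5,775
Difference = |$4,249 − $5,775| = $1,526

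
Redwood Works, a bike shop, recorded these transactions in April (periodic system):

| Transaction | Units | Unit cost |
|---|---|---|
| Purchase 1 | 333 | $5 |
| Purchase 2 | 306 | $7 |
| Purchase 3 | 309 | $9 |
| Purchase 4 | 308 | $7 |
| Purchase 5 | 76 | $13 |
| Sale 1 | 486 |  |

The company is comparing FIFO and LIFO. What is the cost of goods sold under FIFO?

FIFO COGS: 333 @ $5 + 153 @ $7 = $2,736
LIFO COGS: 76 @ $13 + 308 @ $7 + 102 @ $9 = $4,062

COGS = $2,736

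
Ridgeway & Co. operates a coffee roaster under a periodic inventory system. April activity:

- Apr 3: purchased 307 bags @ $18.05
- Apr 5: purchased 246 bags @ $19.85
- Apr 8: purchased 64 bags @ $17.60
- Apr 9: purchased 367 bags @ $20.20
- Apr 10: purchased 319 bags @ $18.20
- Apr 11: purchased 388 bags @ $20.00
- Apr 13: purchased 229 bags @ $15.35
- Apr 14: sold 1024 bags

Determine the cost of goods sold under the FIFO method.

Apr 14, 1024 sold [FIFO — oldest first]: 307 @ $18.05 + 246 @ $19.85 + 64 @ $17.60 + 367 @ $20.20 + 40 @ $18.20 = $19,692.25
Ending inventory: 279 @ $18.20 + 388 @ $20.00 + 229 @ $15.35 = $16,352.95

COGS = $19,692.25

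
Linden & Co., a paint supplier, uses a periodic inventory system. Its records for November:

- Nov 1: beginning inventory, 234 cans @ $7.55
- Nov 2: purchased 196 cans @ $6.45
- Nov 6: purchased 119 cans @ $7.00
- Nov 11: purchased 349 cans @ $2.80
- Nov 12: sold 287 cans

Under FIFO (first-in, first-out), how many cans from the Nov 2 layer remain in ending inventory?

Nov 12, 287 sold [FIFO — oldest first]: 234 @ $7.55 + 53 @ $6.45 = $2,108.55
Ending inventory: 143 @ $6.45 + 119 @ $7.00 + 349 @ $2.80 = $2,732.55

143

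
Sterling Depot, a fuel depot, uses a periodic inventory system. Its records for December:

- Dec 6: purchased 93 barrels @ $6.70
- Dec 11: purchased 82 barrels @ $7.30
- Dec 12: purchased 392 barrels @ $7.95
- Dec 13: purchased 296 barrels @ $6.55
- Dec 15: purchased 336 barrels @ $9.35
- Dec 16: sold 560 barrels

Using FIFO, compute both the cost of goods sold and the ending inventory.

Dec 16, 560 sold [FIFO — oldest first]: 93 @ $6.70 + 82 @ $7.30 + 385 @ $7.95 = $4,282.45
Ending inventory: 7 @ $7.95 + 296 @ $6.55 + 336 @ $9.35 = $5,136.05
Check: goods available $9,418.50 = COGS $4,282.45 + ending $5,136.05

COGS = $4,282.45; ending inventory = $5,136.05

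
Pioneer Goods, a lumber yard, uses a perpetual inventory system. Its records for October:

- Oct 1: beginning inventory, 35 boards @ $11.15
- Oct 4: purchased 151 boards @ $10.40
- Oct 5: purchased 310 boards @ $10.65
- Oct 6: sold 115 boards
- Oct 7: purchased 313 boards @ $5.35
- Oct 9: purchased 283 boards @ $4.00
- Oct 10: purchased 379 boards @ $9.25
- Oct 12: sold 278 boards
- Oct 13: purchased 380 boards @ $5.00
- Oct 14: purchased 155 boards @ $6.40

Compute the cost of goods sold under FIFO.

COGS = $4,165.20

Oct 6, 115 sold [FIFO — oldest first]: 35 @ $11.15 + 80 @ $10.40 = $1,222.25
Oct 12, 278 sold [FIFO — oldest first]: 71 @ $10.40 + 207 @ $10.65 = $2,942.95
Total COGS = $1,222.25 + $2,942.95 = $4,165.20
Ending inventory: 103 @ $10.65 + 313 @ $5.35 + 283 @ $4.00 + 379 @ $9.25 + 380 @ $5.00 + 155 @ $6.40 = $10,301.25
Check: goods available $14,466.45 = COGS $4,165.20 + ending $10,301.25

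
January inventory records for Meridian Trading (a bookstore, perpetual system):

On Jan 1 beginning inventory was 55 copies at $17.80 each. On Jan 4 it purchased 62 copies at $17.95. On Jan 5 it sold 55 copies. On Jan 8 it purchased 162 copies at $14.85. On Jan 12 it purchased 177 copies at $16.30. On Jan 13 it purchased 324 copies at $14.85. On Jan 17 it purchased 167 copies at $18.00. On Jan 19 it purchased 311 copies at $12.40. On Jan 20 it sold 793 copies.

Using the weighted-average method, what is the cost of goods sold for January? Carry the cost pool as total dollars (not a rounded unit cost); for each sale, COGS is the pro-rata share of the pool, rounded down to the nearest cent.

COGS = $12,896.91

After Jan 1: 55 on hand, pool $979.00 (≈ $17.8000 each)
After Jan 4: 117 on hand, pool $2,091.90 (≈ $17.8795 each)
Jan 5, sell 55: 55/117 × $2,091.90 → $983.37
After Jan 8: 224 on hand, pool $3,514.23 (≈ $15.6885 each)
After Jan 12: 401 on hand, pool $6,399.33 (≈ $15.9584 each)
After Jan 13: 725 on hand, pool $11,210.73 (≈ $15.4631 each)
After Jan 17: 892 on hand, pool $14,216.73 (≈ $15.9380 each)
After Jan 19: 1203 on hand, pool $18,073.13 (≈ $15.0234 each)
Jan 20, sell 793: 793/1203 × $18,073.13 → $11,913.54
Total COGS = $983.37 + $11,913.54 = $12,896.91
Ending inventory (cost pool remaining) = $6,159.59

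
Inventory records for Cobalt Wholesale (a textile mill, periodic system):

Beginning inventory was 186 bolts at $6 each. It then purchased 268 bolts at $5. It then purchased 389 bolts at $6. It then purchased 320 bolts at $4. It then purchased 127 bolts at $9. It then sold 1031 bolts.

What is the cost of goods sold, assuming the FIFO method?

Sale 1 (1031) [FIFO — oldest first]: 186 @ $6 + 268 @ $5 + 389 @ $6 + 188 @ $4 = $5,542
Ending inventory: 132 @ $4 + 127 @ $9 = $1,671

COGS = $5,542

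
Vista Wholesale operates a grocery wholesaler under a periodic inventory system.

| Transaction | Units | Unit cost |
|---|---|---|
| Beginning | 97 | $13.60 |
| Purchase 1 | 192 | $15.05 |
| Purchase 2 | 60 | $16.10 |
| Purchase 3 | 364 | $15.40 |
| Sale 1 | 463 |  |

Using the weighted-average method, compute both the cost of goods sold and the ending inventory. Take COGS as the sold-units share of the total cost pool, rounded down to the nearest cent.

Sale 1, sell 463: 463/713 × $10,780.40 → $7,000.45
Ending inventory (cost pool remaining) = $3,779.95

COGS = $7,000.45; ending inventory = $3,779.95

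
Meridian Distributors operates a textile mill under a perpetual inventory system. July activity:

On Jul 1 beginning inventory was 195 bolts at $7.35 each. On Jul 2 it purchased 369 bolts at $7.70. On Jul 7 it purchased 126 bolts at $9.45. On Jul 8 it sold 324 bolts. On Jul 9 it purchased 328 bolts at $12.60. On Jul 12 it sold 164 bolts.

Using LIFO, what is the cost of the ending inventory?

Jul 8, 324 sold [LIFO — newest first]: 126 @ $9.45 + 198 @ $7.70 = $2,715.30
Jul 12, 164 sold [LIFO — newest first]: 164 @ $12.60 = $2,066.40
Total COGS = $2,715.30 + $2,066.40 = $4,781.70
Ending inventory: 195 @ $7.35 + 171 @ $7.70 + 164 @ $12.60 = $4,816.35
Check: goods available $9,598.05 = COGS $4,781.70 + ending $4,816.35

Ending inventory = $4,816.35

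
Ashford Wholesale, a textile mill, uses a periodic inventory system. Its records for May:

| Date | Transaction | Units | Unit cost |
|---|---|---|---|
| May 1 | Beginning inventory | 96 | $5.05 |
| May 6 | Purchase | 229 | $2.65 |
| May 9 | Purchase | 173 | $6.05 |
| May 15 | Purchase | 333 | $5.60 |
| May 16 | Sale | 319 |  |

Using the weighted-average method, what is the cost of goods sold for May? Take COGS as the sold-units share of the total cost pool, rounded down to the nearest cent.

May 16, sell 319: 319/831 × $4,003.10 → $1,536.68
Ending inventory (cost pool remaining) = $2,466.42
Check: goods available $4,003.10 = COGS $1,536.68 + ending $2,466.42

COGS = $1,536.68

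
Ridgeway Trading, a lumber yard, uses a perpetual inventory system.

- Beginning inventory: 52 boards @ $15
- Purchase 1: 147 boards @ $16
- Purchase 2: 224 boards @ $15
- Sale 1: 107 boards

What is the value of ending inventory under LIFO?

Sale 1 (107) [LIFO — newest first]: 107 @ $15 = $1,605
Ending inventory: 52 @ $15 + 147 @ $16 + 117 @ $15 = $4,887
Check: goods available $6,492 = COGS $1,605 + ending $4,887

Ending inventory = $4,887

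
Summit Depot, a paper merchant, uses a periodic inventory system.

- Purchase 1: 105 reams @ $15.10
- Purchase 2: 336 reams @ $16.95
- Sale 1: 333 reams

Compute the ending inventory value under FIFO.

Sale 1 (333) [FIFO — oldest first]: 105 @ $15.10 + 228 @ $16.95 = $5,450.10
Ending inventory: 108 @ $16.95 = $1,830.60
Check: goods available $7,280.70 = COGS $5,450.10 + ending $1,830.60

Ending inventory = $1,830.60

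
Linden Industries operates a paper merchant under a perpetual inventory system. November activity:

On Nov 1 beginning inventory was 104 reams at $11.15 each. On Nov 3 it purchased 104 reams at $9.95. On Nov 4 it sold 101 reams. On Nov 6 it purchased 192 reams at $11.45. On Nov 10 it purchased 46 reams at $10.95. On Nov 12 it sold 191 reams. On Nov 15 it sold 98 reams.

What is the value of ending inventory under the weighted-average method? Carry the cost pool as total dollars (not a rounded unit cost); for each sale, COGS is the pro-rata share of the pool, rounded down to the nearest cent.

After Nov 1: 104 on hand, pool $1,159.60 (≈ $11.1500 each)
After Nov 3: 208 on hand, pool $2,194.40 (≈ $10.5500 each)
Nov 4, sell 101: 101/208 × $2,194.40 → $1,065.55
After Nov 6: 299 on hand, pool $3,327.25 (≈ $11.1279 each)
After Nov 10: 345 on hand, pool $3,830.95 (≈ $11.1042 each)
Nov 12, sell 191: 191/345 × $3,830.95 → $2,120.90
Nov 15, sell 98: 98/154 × $1,710.05 → $1,088.21
Total COGS = $1,065.55 + $2,120.90 + $1,088.21 = $4,274.66
Ending inventory (cost pool remaining) = $621.84
Check: goods available $4,896.50 = COGS $4,274.66 + ending $621.84

Ending inventory = $621.84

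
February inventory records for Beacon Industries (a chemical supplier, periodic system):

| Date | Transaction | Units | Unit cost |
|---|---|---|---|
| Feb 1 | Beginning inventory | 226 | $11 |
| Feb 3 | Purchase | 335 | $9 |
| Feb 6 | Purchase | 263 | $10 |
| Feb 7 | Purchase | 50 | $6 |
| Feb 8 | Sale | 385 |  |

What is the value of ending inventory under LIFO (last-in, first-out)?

Ending inventory = $4,853

Feb 8, 385 sold [LIFO — newest first]: 50 @ $6 + 263 @ $10 + 72 @ $9 = $3,578
Ending inventory: 226 @ $11 + 263 @ $9 = $4,853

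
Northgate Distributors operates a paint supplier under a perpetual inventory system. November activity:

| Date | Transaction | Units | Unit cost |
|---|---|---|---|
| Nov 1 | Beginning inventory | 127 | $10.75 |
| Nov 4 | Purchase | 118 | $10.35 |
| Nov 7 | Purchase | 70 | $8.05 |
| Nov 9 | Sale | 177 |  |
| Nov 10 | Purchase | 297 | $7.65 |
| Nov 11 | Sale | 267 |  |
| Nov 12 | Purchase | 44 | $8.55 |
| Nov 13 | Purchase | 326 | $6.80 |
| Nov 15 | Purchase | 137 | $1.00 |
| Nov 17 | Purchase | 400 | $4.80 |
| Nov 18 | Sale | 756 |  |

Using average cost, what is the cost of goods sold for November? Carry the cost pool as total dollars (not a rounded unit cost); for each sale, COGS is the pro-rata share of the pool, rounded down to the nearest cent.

After Nov 1: 127 on hand, pool $1,365.25 (≈ $10.7500 each)
After Nov 4: 245 on hand, pool $2,586.55 (≈ $10.5573 each)
After Nov 7: 315 on hand, pool $3,150.05 (≈ $10.0002 each)
Nov 9, sell 177: 177/315 × $3,150.05 → $1,770.02
After Nov 10: 435 on hand, pool $3,652.08 (≈ $8.3956 each)
Nov 11, sell 267: 267/435 × $3,652.08 → $2,241.62
After Nov 12: 212 on hand, pool $1,786.66 (≈ $8.4276 each)
After Nov 13: 538 on hand, pool $4,003.46 (≈ $7.4414 each)
After Nov 15: 675 on hand, pool $4,140.46 (≈ $6.1340 each)
After Nov 17: 1075 on hand, pool $6,060.46 (≈ $5.6376 each)
Nov 18, sell 756: 756/1075 × $6,060.46 → $4,262.05
Total COGS = $1,770.02 + $2,241.62 + $4,262.05 = $8,273.69
Ending inventory (cost pool remaining) = $1,798.41
Check: goods available $10,072.10 = COGS $8,273.69 + ending $1,798.41

COGS = $8,273.69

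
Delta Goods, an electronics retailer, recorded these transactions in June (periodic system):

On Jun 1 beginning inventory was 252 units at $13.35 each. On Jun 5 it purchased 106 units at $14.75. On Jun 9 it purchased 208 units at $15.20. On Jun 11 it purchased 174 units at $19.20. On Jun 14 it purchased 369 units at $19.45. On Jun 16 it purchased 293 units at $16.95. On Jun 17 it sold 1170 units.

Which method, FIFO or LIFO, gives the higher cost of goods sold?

FIFO COGS: 252 @ $13.35 + 106 @ $14.75 + 208 @ $15.20 + 174 @ $19.20 + 369 @ $19.45 + 61 @ $16.95 = $19,641.10
LIFO COGS: 293 @ $16.95 + 369 @ $19.45 + 174 @ $19.20 + 208 @ $15.20 + 106 @ $14.75 + 20 @ $13.35 = $20,476.30

LIFO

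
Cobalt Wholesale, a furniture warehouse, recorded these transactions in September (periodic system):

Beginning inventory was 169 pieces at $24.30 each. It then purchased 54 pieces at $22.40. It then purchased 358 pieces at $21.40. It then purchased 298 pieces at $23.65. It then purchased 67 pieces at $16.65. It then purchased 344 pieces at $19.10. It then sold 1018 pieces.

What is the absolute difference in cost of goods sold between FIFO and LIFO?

FIFO COGS: 169 @ $24.30 + 54 @ $22.40 + 358 @ $21.40 + 298 @ $23.65 + 67 @ $16.65 + 72 @ $19.10 = $22,515.95
LIFO COGS: 344 @ $19.10 + 67 @ $16.65 + 298 @ $23.65 + 309 @ $21.40 = $21,346.25
Difference = |$22,515.95 − $21,346.25| = $1,169.70

$1,169.70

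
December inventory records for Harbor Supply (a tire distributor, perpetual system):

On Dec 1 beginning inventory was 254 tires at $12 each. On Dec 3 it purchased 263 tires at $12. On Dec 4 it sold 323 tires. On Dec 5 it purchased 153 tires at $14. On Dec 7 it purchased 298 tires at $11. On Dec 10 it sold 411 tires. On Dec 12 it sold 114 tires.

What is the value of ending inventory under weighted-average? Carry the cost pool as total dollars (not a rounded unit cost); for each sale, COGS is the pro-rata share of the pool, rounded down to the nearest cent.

After Dec 1: 254 on hand, pool $3,048.00 (≈ $12.0000 each)
After Dec 3: 517 on hand, pool $6,204.00 (≈ $12.0000 each)
Dec 4, sell 323: 323/517 × $6,204.00 → $3,876.00
After Dec 5: 347 on hand, pool $4,470.00 (≈ $12.8818 each)
After Dec 7: 645 on hand, pool $7,748.00 (≈ $12.0124 each)
Dec 10, sell 411: 411/645 × $7,748.00 → $4,937.09
Dec 12, sell 114: 114/234 × $2,810.91 → $1,369.41
Total COGS = $3,876.00 + $4,937.09 + $1,369.41 = $10,182.50
Ending inventory (cost pool remaining) = $1,441.50

Ending inventory = $1,441.50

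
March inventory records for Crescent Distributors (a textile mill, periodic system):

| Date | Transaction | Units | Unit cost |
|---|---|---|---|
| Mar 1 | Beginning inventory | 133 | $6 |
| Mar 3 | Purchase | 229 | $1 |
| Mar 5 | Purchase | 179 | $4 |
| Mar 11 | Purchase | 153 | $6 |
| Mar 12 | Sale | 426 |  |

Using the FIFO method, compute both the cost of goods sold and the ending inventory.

Mar 12, 426 sold [FIFO — oldest first]: 133 @ $6 + 229 @ $1 + 64 @ $4 = $1,283
Ending inventory: 115 @ $4 + 153 @ $6 = $1,378

COGS = $1,283; ending inventory = $1,378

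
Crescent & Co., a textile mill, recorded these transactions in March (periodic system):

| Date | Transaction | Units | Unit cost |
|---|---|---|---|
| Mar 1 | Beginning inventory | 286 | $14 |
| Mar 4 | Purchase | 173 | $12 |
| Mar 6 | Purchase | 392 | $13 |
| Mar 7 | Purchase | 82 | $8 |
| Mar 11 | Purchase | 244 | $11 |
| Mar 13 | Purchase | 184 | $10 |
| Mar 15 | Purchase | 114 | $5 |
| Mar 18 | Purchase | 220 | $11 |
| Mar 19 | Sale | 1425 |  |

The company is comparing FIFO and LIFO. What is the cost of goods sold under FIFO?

FIFO COGS: 286 @ $14 + 173 @ $12 + 392 @ $13 + 82 @ $8 + 244 @ $11 + 184 @ $10 + 64 @ $5 = $16,676
LIFO COGS: 220 @ $11 + 114 @ $5 + 184 @ $10 + 244 @ $11 + 82 @ $8 + 392 @ $13 + 173 @ $12 + 16 @ $14 = $15,566

COGS = $16,676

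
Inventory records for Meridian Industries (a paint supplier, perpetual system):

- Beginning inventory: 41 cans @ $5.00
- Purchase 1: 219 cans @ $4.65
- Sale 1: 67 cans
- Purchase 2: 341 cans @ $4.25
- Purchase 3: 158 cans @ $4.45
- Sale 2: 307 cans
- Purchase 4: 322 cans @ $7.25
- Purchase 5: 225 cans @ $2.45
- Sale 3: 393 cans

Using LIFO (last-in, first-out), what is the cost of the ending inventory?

Ending inventory = $2,844.30

Sale 1 (67) [LIFO — newest first]: 67 @ $4.65 = $311.55
Sale 2 (307) [LIFO — newest first]: 158 @ $4.45 + 149 @ $4.25 = $1,336.35
Sale 3 (393) [LIFO — newest first]: 225 @ $2.45 + 168 @ $7.25 = $1,769.25
Total COGS = $311.55 + $1,336.35 + $1,769.25 = $3,417.15
Ending inventory: 41 @ $5.00 + 152 @ $4.65 + 192 @ $4.25 + 154 @ $7.25 = $2,844.30
Check: goods available $6,261.45 = COGS $3,417.15 + ending $2,844.30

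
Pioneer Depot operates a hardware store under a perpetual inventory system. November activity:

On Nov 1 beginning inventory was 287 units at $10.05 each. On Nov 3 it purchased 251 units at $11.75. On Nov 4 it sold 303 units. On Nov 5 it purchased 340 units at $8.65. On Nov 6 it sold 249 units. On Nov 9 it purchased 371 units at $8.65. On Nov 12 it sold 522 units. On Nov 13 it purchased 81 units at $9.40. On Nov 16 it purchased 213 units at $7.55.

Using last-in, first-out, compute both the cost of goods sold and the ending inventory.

COGS = $10,225.00; ending inventory = $4,128.30

Nov 4, 303 sold [LIFO — newest first]: 251 @ $11.75 + 52 @ $10.05 = $3,471.85
Nov 6, 249 sold [LIFO — newest first]: 249 @ $8.65 = $2,153.85
Nov 12, 522 sold [LIFO — newest first]: 371 @ $8.65 + 91 @ $8.65 + 60 @ $10.05 = $4,599.30
Total COGS = $3,471.85 + $2,153.85 + $4,599.30 = $10,225.00
Ending inventory: 175 @ $10.05 + 81 @ $9.40 + 213 @ $7.55 = $4,128.30
Check: goods available $14,353.30 = COGS $10,225.00 + ending $4,128.30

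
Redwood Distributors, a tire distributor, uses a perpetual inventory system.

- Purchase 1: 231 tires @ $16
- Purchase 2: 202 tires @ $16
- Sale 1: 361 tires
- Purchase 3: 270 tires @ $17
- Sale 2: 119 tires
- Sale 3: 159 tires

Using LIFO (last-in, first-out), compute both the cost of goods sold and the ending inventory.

Sale 1 (361) [LIFO — newest first]: 202 @ $16 + 159 @ $16 = $5,776
Sale 2 (119) [LIFO — newest first]: 119 @ $17 = $2,023
Sale 3 (159) [LIFO — newest first]: 151 @ $17 + 8 @ $16 = $2,695
Total COGS = $5,776 + $2,023 + $2,695 = $10,494
Ending inventory: 64 @ $16 = $1,024

COGS = $10,494; ending inventory = $1,024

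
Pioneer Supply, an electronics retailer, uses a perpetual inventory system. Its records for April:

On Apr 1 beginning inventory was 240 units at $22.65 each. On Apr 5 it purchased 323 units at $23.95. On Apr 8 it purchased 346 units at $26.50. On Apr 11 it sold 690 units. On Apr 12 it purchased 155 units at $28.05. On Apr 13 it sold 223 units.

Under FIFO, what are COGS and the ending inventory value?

COGS = $22,453.05; ending inventory = $4,235.55

Apr 11, 690 sold [FIFO — oldest first]: 240 @ $22.65 + 323 @ $23.95 + 127 @ $26.50 = $16,537.35
Apr 13, 223 sold [FIFO — oldest first]: 219 @ $26.50 + 4 @ $28.05 = $5,915.70
Total COGS = $16,537.35 + $5,915.70 = $22,453.05
Ending inventory: 151 @ $28.05 = $4,235.55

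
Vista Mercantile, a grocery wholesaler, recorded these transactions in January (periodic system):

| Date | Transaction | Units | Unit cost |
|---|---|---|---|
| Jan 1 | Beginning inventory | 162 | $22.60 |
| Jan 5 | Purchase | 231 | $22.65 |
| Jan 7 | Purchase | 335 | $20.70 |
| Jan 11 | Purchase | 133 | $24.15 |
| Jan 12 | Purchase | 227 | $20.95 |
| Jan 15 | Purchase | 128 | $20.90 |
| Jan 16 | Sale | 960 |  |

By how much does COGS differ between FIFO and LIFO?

FIFO COGS: 162 @ $22.60 + 231 @ $22.65 + 335 @ $20.70 + 133 @ $24.15 + 99 @ $20.95 = $21,113.85
LIFO COGS: 128 @ $20.90 + 227 @ $20.95 + 133 @ $24.15 + 335 @ $20.70 + 137 @ $22.65 = $20,680.35
Difference = |$21,113.85 − $20,680.35| = $433.50

$433.50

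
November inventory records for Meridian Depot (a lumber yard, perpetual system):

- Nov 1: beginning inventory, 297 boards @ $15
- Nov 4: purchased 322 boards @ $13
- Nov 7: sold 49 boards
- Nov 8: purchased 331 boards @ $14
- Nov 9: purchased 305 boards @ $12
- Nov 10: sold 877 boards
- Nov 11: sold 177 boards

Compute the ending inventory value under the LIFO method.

Ending inventory = $2,280

Nov 7, 49 sold [LIFO — newest first]: 49 @ $13 = $637
Nov 10, 877 sold [LIFO — newest first]: 305 @ $12 + 331 @ $14 + 241 @ $13 = $11,427
Nov 11, 177 sold [LIFO — newest first]: 32 @ $13 + 145 @ $15 = $2,591
Total COGS = $637 + $11,427 + $2,591 = $14,655
Ending inventory: 152 @ $15 = $2,280
Check: goods available $16,935 = COGS $14,655 + ending $2,280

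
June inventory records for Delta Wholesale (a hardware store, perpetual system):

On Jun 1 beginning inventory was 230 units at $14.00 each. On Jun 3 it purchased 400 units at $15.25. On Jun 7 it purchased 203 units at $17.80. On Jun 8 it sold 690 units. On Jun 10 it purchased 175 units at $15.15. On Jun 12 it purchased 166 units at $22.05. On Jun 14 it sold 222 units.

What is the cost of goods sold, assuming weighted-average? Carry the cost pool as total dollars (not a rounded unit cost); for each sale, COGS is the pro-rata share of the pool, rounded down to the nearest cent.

COGS = $14,626.49

After Jun 1: 230 on hand, pool $3,220.00 (≈ $14.0000 each)
After Jun 3: 630 on hand, pool $9,320.00 (≈ $14.7937 each)
After Jun 7: 833 on hand, pool $12,933.40 (≈ $15.5263 each)
Jun 8, sell 690: 690/833 × $12,933.40 → $10,713.14
After Jun 10: 318 on hand, pool $4,871.51 (≈ $15.3192 each)
After Jun 12: 484 on hand, pool $8,531.81 (≈ $17.6277 each)
Jun 14, sell 222: 222/484 × $8,531.81 → $3,913.35
Total COGS = $10,713.14 + $3,913.35 = $14,626.49
Ending inventory (cost pool remaining) = $4,618.46
Check: goods available $19,244.95 = COGS $14,626.49 + ending $4,618.46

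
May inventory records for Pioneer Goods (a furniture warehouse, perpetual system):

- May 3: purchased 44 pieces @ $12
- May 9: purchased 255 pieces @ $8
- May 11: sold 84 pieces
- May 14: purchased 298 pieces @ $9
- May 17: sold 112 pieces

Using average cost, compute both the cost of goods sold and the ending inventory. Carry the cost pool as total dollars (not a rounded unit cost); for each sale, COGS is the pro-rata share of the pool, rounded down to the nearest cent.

After May 3: 44 on hand, pool $528.00 (≈ $12.0000 each)
After May 9: 299 on hand, pool $2,568.00 (≈ $8.5886 each)
May 11, sell 84: 84/299 × $2,568.00 → $721.44
After May 14: 513 on hand, pool $4,528.56 (≈ $8.8276 each)
May 17, sell 112: 112/513 × $4,528.56 → $988.69
Total COGS = $721.44 + $988.69 = $1,710.13
Ending inventory (cost pool remaining) = $3,539.87

COGS = $1,710.13; ending inventory = $3,539.87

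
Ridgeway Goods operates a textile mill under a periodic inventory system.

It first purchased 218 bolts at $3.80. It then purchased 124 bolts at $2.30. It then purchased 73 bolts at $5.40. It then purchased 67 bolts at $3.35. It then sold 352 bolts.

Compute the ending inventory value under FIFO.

Sale 1 (352) [FIFO — oldest first]: 218 @ $3.80 + 124 @ $2.30 + 10 @ $5.40 = $1,167.60
Ending inventory: 63 @ $5.40 + 67 @ $3.35 = $564.65

Ending inventory = $564.65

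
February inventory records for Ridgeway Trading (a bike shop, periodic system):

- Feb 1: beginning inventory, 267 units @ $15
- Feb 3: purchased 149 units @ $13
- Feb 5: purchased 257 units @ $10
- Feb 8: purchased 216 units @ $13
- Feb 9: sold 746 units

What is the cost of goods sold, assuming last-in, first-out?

COGS = $9,175

Feb 9, 746 sold [LIFO — newest first]: 216 @ $13 + 257 @ $10 + 149 @ $13 + 124 @ $15 = $9,175
Ending inventory: 143 @ $15 = $2,145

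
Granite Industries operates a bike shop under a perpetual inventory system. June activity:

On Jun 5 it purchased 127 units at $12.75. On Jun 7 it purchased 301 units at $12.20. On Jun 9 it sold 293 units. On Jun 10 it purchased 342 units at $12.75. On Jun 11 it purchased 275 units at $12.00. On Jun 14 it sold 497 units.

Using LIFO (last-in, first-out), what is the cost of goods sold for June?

Jun 9, 293 sold [LIFO — newest first]: 293 @ $12.20 = $3,574.60
Jun 14, 497 sold [LIFO — newest first]: 275 @ $12.00 + 222 @ $12.75 = $6,130.50
Total COGS = $3,574.60 + $6,130.50 = $9,705.10
Ending inventory: 127 @ $12.75 + 8 @ $12.20 + 120 @ $12.75 = $3,246.85

COGS = $9,705.10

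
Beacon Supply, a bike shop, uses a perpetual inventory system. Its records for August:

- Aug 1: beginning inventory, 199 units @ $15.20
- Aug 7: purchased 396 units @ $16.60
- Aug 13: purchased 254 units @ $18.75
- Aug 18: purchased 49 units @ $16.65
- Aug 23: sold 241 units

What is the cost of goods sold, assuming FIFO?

Aug 23, 241 sold [FIFO — oldest first]: 199 @ $15.20 + 42 @ $16.60 = $3,722.00
Ending inventory: 354 @ $16.60 + 254 @ $18.75 + 49 @ $16.65 = $11,454.75

COGS = $3,722.00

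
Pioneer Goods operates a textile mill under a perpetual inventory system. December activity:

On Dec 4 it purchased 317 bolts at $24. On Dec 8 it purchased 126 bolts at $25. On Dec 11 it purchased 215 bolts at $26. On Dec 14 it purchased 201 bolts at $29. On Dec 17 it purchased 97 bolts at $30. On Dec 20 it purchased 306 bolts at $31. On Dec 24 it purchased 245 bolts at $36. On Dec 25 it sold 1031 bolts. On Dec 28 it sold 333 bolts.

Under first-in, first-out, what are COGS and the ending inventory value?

COGS = $38,245; ending inventory = $5,148

Dec 25, 1031 sold [FIFO — oldest first]: 317 @ $24 + 126 @ $25 + 215 @ $26 + 201 @ $29 + 97 @ $30 + 75 @ $31 = $27,412
Dec 28, 333 sold [FIFO — oldest first]: 231 @ $31 + 102 @ $36 = $10,833
Total COGS = $27,412 + $10,833 = $38,245
Ending inventory: 143 @ $36 = $5,148
Check: goods available $43,393 = COGS $38,245 + ending $5,148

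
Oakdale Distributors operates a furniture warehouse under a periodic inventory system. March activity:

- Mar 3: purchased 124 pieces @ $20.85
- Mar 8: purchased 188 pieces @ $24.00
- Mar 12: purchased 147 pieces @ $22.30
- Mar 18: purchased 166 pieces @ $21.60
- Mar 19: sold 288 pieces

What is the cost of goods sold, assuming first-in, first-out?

COGS = $6,521.40

Mar 19, 288 sold [FIFO — oldest first]: 124 @ $20.85 + 164 @ $24.00 = $6,521.40
Ending inventory: 24 @ $24.00 + 147 @ $22.30 + 166 @ $21.60 = $7,439.70
Check: goods available $13,961.10 = COGS $6,521.40 + ending $7,439.70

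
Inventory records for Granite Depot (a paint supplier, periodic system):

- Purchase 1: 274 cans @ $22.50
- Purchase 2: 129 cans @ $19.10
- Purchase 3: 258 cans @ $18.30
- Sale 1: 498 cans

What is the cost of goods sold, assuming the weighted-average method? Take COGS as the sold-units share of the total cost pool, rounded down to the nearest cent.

Sale 1, sell 498: 498/661 × $13,350.30 → $10,058.16
Ending inventory (cost pool remaining) = $3,292.14
Check: goods available $13,350.30 = COGS $10,058.16 + ending $3,292.14

COGS = $10,058.16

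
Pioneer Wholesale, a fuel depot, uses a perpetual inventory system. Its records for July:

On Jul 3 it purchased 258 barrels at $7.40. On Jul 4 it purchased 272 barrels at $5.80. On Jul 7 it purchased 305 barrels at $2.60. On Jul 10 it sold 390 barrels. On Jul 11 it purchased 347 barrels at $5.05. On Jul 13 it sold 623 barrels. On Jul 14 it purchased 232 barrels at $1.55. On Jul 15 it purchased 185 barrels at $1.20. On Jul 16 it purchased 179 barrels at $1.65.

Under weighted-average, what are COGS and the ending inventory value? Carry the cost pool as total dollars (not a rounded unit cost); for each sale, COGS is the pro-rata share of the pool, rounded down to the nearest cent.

After Jul 3: 258 on hand, pool $1,909.20 (≈ $7.4000 each)
After Jul 4: 530 on hand, pool $3,486.80 (≈ $6.5789 each)
After Jul 7: 835 on hand, pool $4,279.80 (≈ $5.1255 each)
Jul 10, sell 390: 390/835 × $4,279.80 → $1,998.94
After Jul 11: 792 on hand, pool $4,033.21 (≈ $5.0924 each)
Jul 13, sell 623: 623/792 × $4,033.21 → $3,172.58
After Jul 14: 401 on hand, pool $1,220.23 (≈ $3.0430 each)
After Jul 15: 586 on hand, pool $1,442.23 (≈ $2.4611 each)
After Jul 16: 765 on hand, pool $1,737.58 (≈ $2.2713 each)
Total COGS = $1,998.94 + $3,172.58 = $5,171.52
Ending inventory (cost pool remaining) = $1,737.58
Check: goods available $6,909.10 = COGS $5,171.52 + ending $1,737.58

COGS = $5,171.52; ending inventory = $1,737.58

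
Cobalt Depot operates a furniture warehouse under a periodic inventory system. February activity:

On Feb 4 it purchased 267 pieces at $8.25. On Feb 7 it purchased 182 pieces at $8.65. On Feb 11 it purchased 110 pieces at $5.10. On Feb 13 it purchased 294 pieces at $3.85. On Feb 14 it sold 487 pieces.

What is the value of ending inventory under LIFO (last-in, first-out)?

Ending inventory = $3,059.10

Feb 14, 487 sold [LIFO — newest first]: 294 @ $3.85 + 110 @ $5.10 + 83 @ $8.65 = $2,410.85
Ending inventory: 267 @ $8.25 + 99 @ $8.65 = $3,059.10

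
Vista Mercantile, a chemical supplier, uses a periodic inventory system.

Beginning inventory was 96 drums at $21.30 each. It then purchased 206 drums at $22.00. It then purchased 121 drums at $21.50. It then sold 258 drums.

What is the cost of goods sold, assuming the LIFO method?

COGS = $5,615.50

Sale 1 (258) [LIFO — newest first]: 121 @ $21.50 + 137 @ $22.00 = $5,615.50
Ending inventory: 96 @ $21.30 + 69 @ $22.00 = $3,562.80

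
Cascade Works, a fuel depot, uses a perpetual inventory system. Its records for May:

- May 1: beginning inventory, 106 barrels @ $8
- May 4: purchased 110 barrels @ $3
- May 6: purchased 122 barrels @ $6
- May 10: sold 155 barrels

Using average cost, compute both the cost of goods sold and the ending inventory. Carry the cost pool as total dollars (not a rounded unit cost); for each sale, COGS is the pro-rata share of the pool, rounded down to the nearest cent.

COGS = $875.88; ending inventory = $1,034.12

After May 1: 106 on hand, pool $848.00 (≈ $8.0000 each)
After May 4: 216 on hand, pool $1,178.00 (≈ $5.4537 each)
After May 6: 338 on hand, pool $1,910.00 (≈ $5.6509 each)
May 10, sell 155: 155/338 × $1,910.00 → $875.88
Ending inventory (cost pool remaining) = $1,034.12
Check: goods available $1,910.00 = COGS $875.88 + ending $1,034.12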